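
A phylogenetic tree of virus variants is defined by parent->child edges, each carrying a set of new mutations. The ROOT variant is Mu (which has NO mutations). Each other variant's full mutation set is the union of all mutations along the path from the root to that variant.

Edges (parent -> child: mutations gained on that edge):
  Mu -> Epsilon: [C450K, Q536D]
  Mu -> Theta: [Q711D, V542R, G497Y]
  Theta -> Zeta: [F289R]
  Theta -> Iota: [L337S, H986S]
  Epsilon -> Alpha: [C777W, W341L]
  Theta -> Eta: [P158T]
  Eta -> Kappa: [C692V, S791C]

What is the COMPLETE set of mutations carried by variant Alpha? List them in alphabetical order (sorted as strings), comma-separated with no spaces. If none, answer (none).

Answer: C450K,C777W,Q536D,W341L

Derivation:
At Mu: gained [] -> total []
At Epsilon: gained ['C450K', 'Q536D'] -> total ['C450K', 'Q536D']
At Alpha: gained ['C777W', 'W341L'] -> total ['C450K', 'C777W', 'Q536D', 'W341L']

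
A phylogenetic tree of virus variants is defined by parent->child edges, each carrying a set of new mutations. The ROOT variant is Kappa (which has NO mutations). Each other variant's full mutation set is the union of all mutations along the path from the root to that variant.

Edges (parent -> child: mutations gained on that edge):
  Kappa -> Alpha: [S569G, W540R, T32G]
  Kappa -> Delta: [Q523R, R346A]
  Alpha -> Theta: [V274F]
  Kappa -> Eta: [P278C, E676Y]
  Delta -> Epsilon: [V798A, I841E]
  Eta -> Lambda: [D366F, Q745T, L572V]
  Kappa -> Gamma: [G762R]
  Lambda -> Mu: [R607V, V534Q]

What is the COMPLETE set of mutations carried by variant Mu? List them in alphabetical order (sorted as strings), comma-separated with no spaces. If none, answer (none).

At Kappa: gained [] -> total []
At Eta: gained ['P278C', 'E676Y'] -> total ['E676Y', 'P278C']
At Lambda: gained ['D366F', 'Q745T', 'L572V'] -> total ['D366F', 'E676Y', 'L572V', 'P278C', 'Q745T']
At Mu: gained ['R607V', 'V534Q'] -> total ['D366F', 'E676Y', 'L572V', 'P278C', 'Q745T', 'R607V', 'V534Q']

Answer: D366F,E676Y,L572V,P278C,Q745T,R607V,V534Q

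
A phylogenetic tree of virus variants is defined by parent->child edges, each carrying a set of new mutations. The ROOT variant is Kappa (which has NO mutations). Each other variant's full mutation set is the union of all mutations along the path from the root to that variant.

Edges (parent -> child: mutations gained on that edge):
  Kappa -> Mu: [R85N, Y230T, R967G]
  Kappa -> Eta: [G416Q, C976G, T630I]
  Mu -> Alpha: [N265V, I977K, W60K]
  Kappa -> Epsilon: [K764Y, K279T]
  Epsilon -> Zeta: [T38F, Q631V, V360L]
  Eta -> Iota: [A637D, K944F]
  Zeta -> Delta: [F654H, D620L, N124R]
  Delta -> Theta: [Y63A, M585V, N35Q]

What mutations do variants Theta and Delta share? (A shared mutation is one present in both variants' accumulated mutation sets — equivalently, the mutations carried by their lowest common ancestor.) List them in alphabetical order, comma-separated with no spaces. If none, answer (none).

Accumulating mutations along path to Theta:
  At Kappa: gained [] -> total []
  At Epsilon: gained ['K764Y', 'K279T'] -> total ['K279T', 'K764Y']
  At Zeta: gained ['T38F', 'Q631V', 'V360L'] -> total ['K279T', 'K764Y', 'Q631V', 'T38F', 'V360L']
  At Delta: gained ['F654H', 'D620L', 'N124R'] -> total ['D620L', 'F654H', 'K279T', 'K764Y', 'N124R', 'Q631V', 'T38F', 'V360L']
  At Theta: gained ['Y63A', 'M585V', 'N35Q'] -> total ['D620L', 'F654H', 'K279T', 'K764Y', 'M585V', 'N124R', 'N35Q', 'Q631V', 'T38F', 'V360L', 'Y63A']
Mutations(Theta) = ['D620L', 'F654H', 'K279T', 'K764Y', 'M585V', 'N124R', 'N35Q', 'Q631V', 'T38F', 'V360L', 'Y63A']
Accumulating mutations along path to Delta:
  At Kappa: gained [] -> total []
  At Epsilon: gained ['K764Y', 'K279T'] -> total ['K279T', 'K764Y']
  At Zeta: gained ['T38F', 'Q631V', 'V360L'] -> total ['K279T', 'K764Y', 'Q631V', 'T38F', 'V360L']
  At Delta: gained ['F654H', 'D620L', 'N124R'] -> total ['D620L', 'F654H', 'K279T', 'K764Y', 'N124R', 'Q631V', 'T38F', 'V360L']
Mutations(Delta) = ['D620L', 'F654H', 'K279T', 'K764Y', 'N124R', 'Q631V', 'T38F', 'V360L']
Intersection: ['D620L', 'F654H', 'K279T', 'K764Y', 'M585V', 'N124R', 'N35Q', 'Q631V', 'T38F', 'V360L', 'Y63A'] ∩ ['D620L', 'F654H', 'K279T', 'K764Y', 'N124R', 'Q631V', 'T38F', 'V360L'] = ['D620L', 'F654H', 'K279T', 'K764Y', 'N124R', 'Q631V', 'T38F', 'V360L']

Answer: D620L,F654H,K279T,K764Y,N124R,Q631V,T38F,V360L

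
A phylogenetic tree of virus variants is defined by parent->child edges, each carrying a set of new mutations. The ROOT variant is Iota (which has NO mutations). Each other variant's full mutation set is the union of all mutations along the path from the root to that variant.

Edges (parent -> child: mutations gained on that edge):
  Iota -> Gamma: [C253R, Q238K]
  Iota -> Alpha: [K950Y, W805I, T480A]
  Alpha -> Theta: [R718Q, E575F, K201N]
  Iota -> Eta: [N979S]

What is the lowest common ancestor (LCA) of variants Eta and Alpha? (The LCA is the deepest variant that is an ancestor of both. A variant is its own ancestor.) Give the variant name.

Path from root to Eta: Iota -> Eta
  ancestors of Eta: {Iota, Eta}
Path from root to Alpha: Iota -> Alpha
  ancestors of Alpha: {Iota, Alpha}
Common ancestors: {Iota}
Walk up from Alpha: Alpha (not in ancestors of Eta), Iota (in ancestors of Eta)
Deepest common ancestor (LCA) = Iota

Answer: Iota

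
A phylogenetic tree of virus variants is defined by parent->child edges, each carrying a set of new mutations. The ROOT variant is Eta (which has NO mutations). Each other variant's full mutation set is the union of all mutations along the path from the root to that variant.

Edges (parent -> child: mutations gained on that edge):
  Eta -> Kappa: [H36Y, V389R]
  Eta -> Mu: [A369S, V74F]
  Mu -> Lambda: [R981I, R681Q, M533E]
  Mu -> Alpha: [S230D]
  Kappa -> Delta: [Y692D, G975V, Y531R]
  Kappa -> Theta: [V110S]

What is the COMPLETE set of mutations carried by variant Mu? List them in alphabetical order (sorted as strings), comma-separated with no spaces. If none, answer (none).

Answer: A369S,V74F

Derivation:
At Eta: gained [] -> total []
At Mu: gained ['A369S', 'V74F'] -> total ['A369S', 'V74F']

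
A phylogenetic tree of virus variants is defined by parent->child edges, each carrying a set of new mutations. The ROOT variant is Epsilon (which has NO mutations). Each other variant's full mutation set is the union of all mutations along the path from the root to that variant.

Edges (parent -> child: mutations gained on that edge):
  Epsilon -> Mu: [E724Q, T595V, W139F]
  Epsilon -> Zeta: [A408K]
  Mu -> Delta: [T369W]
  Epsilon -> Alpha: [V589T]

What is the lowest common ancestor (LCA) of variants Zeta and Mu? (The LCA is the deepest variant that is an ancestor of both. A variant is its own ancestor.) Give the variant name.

Path from root to Zeta: Epsilon -> Zeta
  ancestors of Zeta: {Epsilon, Zeta}
Path from root to Mu: Epsilon -> Mu
  ancestors of Mu: {Epsilon, Mu}
Common ancestors: {Epsilon}
Walk up from Mu: Mu (not in ancestors of Zeta), Epsilon (in ancestors of Zeta)
Deepest common ancestor (LCA) = Epsilon

Answer: Epsilon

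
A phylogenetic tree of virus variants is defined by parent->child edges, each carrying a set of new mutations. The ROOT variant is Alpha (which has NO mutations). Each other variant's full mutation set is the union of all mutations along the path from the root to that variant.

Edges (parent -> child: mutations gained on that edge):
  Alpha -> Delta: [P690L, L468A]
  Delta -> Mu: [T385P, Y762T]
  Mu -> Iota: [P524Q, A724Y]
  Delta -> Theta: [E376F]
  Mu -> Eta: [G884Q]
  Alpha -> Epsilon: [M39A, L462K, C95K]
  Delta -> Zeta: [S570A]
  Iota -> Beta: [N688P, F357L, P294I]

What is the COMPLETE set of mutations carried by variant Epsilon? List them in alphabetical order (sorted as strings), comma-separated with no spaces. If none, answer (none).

Answer: C95K,L462K,M39A

Derivation:
At Alpha: gained [] -> total []
At Epsilon: gained ['M39A', 'L462K', 'C95K'] -> total ['C95K', 'L462K', 'M39A']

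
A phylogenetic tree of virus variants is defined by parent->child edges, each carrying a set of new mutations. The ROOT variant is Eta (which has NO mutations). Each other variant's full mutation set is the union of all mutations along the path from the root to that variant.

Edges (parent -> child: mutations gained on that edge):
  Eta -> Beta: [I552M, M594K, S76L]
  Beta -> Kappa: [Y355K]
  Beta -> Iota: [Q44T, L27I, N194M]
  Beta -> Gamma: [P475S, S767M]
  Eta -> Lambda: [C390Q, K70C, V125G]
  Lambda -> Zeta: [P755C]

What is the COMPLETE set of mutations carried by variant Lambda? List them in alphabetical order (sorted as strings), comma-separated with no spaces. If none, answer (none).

At Eta: gained [] -> total []
At Lambda: gained ['C390Q', 'K70C', 'V125G'] -> total ['C390Q', 'K70C', 'V125G']

Answer: C390Q,K70C,V125G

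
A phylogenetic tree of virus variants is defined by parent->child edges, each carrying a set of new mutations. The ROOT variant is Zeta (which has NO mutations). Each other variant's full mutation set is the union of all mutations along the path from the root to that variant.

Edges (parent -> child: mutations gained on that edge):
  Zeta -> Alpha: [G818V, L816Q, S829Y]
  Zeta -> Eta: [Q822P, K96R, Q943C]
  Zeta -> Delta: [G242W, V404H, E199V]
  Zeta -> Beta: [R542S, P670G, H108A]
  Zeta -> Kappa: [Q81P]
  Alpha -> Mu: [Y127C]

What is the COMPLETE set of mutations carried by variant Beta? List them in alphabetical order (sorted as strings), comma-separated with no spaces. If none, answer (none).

Answer: H108A,P670G,R542S

Derivation:
At Zeta: gained [] -> total []
At Beta: gained ['R542S', 'P670G', 'H108A'] -> total ['H108A', 'P670G', 'R542S']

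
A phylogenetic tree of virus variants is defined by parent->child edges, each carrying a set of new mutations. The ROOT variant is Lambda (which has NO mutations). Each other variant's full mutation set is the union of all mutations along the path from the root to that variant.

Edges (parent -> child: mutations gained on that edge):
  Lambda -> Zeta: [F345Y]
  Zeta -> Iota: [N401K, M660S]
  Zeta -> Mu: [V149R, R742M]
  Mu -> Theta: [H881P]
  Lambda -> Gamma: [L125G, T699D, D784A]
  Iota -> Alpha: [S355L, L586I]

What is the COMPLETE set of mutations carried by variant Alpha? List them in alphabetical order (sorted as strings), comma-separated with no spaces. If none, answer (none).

Answer: F345Y,L586I,M660S,N401K,S355L

Derivation:
At Lambda: gained [] -> total []
At Zeta: gained ['F345Y'] -> total ['F345Y']
At Iota: gained ['N401K', 'M660S'] -> total ['F345Y', 'M660S', 'N401K']
At Alpha: gained ['S355L', 'L586I'] -> total ['F345Y', 'L586I', 'M660S', 'N401K', 'S355L']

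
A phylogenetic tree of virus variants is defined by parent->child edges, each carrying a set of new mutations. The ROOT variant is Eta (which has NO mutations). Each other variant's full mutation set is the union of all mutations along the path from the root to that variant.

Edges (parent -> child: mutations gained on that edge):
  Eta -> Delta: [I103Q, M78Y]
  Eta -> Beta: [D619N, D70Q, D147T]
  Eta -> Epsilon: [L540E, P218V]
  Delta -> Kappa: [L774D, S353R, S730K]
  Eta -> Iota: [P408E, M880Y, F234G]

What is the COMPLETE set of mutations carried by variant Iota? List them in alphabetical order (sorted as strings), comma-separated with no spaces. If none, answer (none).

Answer: F234G,M880Y,P408E

Derivation:
At Eta: gained [] -> total []
At Iota: gained ['P408E', 'M880Y', 'F234G'] -> total ['F234G', 'M880Y', 'P408E']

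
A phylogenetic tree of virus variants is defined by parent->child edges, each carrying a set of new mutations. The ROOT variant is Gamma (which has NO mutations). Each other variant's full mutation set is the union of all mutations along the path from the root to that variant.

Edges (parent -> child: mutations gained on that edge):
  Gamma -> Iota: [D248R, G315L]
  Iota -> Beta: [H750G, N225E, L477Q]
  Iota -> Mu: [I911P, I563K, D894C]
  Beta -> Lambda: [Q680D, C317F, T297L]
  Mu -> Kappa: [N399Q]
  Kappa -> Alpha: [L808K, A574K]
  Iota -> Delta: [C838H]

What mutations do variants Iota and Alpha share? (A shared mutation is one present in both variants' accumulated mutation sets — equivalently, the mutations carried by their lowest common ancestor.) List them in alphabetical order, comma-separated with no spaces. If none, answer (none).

Answer: D248R,G315L

Derivation:
Accumulating mutations along path to Iota:
  At Gamma: gained [] -> total []
  At Iota: gained ['D248R', 'G315L'] -> total ['D248R', 'G315L']
Mutations(Iota) = ['D248R', 'G315L']
Accumulating mutations along path to Alpha:
  At Gamma: gained [] -> total []
  At Iota: gained ['D248R', 'G315L'] -> total ['D248R', 'G315L']
  At Mu: gained ['I911P', 'I563K', 'D894C'] -> total ['D248R', 'D894C', 'G315L', 'I563K', 'I911P']
  At Kappa: gained ['N399Q'] -> total ['D248R', 'D894C', 'G315L', 'I563K', 'I911P', 'N399Q']
  At Alpha: gained ['L808K', 'A574K'] -> total ['A574K', 'D248R', 'D894C', 'G315L', 'I563K', 'I911P', 'L808K', 'N399Q']
Mutations(Alpha) = ['A574K', 'D248R', 'D894C', 'G315L', 'I563K', 'I911P', 'L808K', 'N399Q']
Intersection: ['D248R', 'G315L'] ∩ ['A574K', 'D248R', 'D894C', 'G315L', 'I563K', 'I911P', 'L808K', 'N399Q'] = ['D248R', 'G315L']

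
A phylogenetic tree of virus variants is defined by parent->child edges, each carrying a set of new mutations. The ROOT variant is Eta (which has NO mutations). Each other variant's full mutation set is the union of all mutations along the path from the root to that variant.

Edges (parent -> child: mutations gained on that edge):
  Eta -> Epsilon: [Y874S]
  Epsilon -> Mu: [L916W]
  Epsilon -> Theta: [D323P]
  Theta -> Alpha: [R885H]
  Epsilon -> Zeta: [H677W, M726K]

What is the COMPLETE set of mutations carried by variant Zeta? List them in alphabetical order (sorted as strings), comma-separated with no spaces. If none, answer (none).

At Eta: gained [] -> total []
At Epsilon: gained ['Y874S'] -> total ['Y874S']
At Zeta: gained ['H677W', 'M726K'] -> total ['H677W', 'M726K', 'Y874S']

Answer: H677W,M726K,Y874S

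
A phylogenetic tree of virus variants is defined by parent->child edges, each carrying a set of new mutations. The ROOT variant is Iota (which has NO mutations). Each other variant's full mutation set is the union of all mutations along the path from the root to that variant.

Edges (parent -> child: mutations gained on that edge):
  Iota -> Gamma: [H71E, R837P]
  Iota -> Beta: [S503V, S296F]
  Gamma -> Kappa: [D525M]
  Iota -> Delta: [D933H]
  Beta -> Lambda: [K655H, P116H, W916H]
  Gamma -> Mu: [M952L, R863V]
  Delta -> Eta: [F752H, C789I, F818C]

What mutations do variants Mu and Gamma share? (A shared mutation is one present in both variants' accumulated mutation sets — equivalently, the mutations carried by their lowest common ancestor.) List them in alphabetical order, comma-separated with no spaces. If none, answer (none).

Accumulating mutations along path to Mu:
  At Iota: gained [] -> total []
  At Gamma: gained ['H71E', 'R837P'] -> total ['H71E', 'R837P']
  At Mu: gained ['M952L', 'R863V'] -> total ['H71E', 'M952L', 'R837P', 'R863V']
Mutations(Mu) = ['H71E', 'M952L', 'R837P', 'R863V']
Accumulating mutations along path to Gamma:
  At Iota: gained [] -> total []
  At Gamma: gained ['H71E', 'R837P'] -> total ['H71E', 'R837P']
Mutations(Gamma) = ['H71E', 'R837P']
Intersection: ['H71E', 'M952L', 'R837P', 'R863V'] ∩ ['H71E', 'R837P'] = ['H71E', 'R837P']

Answer: H71E,R837P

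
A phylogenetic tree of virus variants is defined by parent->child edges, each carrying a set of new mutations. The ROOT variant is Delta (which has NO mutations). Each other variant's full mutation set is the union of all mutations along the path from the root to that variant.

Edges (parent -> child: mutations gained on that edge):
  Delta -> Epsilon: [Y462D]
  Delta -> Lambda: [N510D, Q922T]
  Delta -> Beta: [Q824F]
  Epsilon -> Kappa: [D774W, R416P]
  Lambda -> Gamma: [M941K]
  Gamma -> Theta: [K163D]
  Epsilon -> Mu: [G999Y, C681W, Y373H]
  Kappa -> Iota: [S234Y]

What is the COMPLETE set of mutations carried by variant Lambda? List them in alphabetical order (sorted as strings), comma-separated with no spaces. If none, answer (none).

Answer: N510D,Q922T

Derivation:
At Delta: gained [] -> total []
At Lambda: gained ['N510D', 'Q922T'] -> total ['N510D', 'Q922T']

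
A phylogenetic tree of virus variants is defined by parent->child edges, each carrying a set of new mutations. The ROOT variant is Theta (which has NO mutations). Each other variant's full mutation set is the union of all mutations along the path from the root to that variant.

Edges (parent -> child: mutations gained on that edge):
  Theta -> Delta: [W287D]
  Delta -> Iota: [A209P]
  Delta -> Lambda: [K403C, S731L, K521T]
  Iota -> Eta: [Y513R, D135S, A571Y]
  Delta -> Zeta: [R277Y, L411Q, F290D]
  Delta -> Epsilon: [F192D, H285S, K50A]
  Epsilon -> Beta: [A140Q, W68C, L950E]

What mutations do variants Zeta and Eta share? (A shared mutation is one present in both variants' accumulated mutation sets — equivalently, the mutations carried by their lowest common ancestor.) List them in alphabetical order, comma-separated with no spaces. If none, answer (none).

Accumulating mutations along path to Zeta:
  At Theta: gained [] -> total []
  At Delta: gained ['W287D'] -> total ['W287D']
  At Zeta: gained ['R277Y', 'L411Q', 'F290D'] -> total ['F290D', 'L411Q', 'R277Y', 'W287D']
Mutations(Zeta) = ['F290D', 'L411Q', 'R277Y', 'W287D']
Accumulating mutations along path to Eta:
  At Theta: gained [] -> total []
  At Delta: gained ['W287D'] -> total ['W287D']
  At Iota: gained ['A209P'] -> total ['A209P', 'W287D']
  At Eta: gained ['Y513R', 'D135S', 'A571Y'] -> total ['A209P', 'A571Y', 'D135S', 'W287D', 'Y513R']
Mutations(Eta) = ['A209P', 'A571Y', 'D135S', 'W287D', 'Y513R']
Intersection: ['F290D', 'L411Q', 'R277Y', 'W287D'] ∩ ['A209P', 'A571Y', 'D135S', 'W287D', 'Y513R'] = ['W287D']

Answer: W287D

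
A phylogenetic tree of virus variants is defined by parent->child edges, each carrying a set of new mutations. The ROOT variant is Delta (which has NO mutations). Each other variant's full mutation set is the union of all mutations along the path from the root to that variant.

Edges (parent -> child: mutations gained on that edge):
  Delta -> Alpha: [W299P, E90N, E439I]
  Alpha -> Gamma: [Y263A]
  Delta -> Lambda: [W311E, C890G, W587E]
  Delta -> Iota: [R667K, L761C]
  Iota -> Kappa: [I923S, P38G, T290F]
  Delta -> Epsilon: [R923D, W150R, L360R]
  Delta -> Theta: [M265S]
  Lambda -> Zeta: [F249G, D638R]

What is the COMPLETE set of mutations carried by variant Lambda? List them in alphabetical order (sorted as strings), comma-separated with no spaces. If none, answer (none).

Answer: C890G,W311E,W587E

Derivation:
At Delta: gained [] -> total []
At Lambda: gained ['W311E', 'C890G', 'W587E'] -> total ['C890G', 'W311E', 'W587E']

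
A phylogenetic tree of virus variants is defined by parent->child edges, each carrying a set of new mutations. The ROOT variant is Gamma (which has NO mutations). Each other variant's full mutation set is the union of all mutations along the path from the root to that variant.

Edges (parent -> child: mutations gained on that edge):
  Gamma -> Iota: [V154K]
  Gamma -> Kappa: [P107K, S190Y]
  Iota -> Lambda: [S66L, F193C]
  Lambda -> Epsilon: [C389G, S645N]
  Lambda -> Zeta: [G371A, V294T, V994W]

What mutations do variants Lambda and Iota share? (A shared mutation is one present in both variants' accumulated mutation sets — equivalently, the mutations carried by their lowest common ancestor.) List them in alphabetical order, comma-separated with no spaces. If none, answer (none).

Answer: V154K

Derivation:
Accumulating mutations along path to Lambda:
  At Gamma: gained [] -> total []
  At Iota: gained ['V154K'] -> total ['V154K']
  At Lambda: gained ['S66L', 'F193C'] -> total ['F193C', 'S66L', 'V154K']
Mutations(Lambda) = ['F193C', 'S66L', 'V154K']
Accumulating mutations along path to Iota:
  At Gamma: gained [] -> total []
  At Iota: gained ['V154K'] -> total ['V154K']
Mutations(Iota) = ['V154K']
Intersection: ['F193C', 'S66L', 'V154K'] ∩ ['V154K'] = ['V154K']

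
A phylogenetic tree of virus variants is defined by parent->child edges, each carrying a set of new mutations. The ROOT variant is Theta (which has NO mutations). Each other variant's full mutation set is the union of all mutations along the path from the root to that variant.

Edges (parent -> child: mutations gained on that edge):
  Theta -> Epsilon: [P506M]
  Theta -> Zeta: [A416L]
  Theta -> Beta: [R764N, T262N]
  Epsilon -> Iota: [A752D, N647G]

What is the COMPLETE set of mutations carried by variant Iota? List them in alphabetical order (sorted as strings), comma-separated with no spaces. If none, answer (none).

Answer: A752D,N647G,P506M

Derivation:
At Theta: gained [] -> total []
At Epsilon: gained ['P506M'] -> total ['P506M']
At Iota: gained ['A752D', 'N647G'] -> total ['A752D', 'N647G', 'P506M']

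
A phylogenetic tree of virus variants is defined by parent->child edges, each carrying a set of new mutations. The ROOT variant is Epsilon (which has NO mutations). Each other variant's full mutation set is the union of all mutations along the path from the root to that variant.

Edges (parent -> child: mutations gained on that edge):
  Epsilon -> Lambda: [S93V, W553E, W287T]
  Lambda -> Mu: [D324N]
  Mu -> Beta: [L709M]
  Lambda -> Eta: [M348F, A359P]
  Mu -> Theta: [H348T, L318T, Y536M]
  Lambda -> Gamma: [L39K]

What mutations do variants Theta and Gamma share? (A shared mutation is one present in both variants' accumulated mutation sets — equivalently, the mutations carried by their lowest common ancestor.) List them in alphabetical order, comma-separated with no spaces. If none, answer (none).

Accumulating mutations along path to Theta:
  At Epsilon: gained [] -> total []
  At Lambda: gained ['S93V', 'W553E', 'W287T'] -> total ['S93V', 'W287T', 'W553E']
  At Mu: gained ['D324N'] -> total ['D324N', 'S93V', 'W287T', 'W553E']
  At Theta: gained ['H348T', 'L318T', 'Y536M'] -> total ['D324N', 'H348T', 'L318T', 'S93V', 'W287T', 'W553E', 'Y536M']
Mutations(Theta) = ['D324N', 'H348T', 'L318T', 'S93V', 'W287T', 'W553E', 'Y536M']
Accumulating mutations along path to Gamma:
  At Epsilon: gained [] -> total []
  At Lambda: gained ['S93V', 'W553E', 'W287T'] -> total ['S93V', 'W287T', 'W553E']
  At Gamma: gained ['L39K'] -> total ['L39K', 'S93V', 'W287T', 'W553E']
Mutations(Gamma) = ['L39K', 'S93V', 'W287T', 'W553E']
Intersection: ['D324N', 'H348T', 'L318T', 'S93V', 'W287T', 'W553E', 'Y536M'] ∩ ['L39K', 'S93V', 'W287T', 'W553E'] = ['S93V', 'W287T', 'W553E']

Answer: S93V,W287T,W553E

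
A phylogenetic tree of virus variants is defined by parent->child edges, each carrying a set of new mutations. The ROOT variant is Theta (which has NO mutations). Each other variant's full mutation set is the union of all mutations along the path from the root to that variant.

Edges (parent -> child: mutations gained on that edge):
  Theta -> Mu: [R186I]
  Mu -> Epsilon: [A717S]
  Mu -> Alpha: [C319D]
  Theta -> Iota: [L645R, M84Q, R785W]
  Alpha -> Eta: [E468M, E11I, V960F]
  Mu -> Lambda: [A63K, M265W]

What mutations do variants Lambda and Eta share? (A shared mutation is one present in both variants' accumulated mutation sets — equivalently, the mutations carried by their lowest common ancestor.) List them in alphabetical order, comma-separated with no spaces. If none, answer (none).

Accumulating mutations along path to Lambda:
  At Theta: gained [] -> total []
  At Mu: gained ['R186I'] -> total ['R186I']
  At Lambda: gained ['A63K', 'M265W'] -> total ['A63K', 'M265W', 'R186I']
Mutations(Lambda) = ['A63K', 'M265W', 'R186I']
Accumulating mutations along path to Eta:
  At Theta: gained [] -> total []
  At Mu: gained ['R186I'] -> total ['R186I']
  At Alpha: gained ['C319D'] -> total ['C319D', 'R186I']
  At Eta: gained ['E468M', 'E11I', 'V960F'] -> total ['C319D', 'E11I', 'E468M', 'R186I', 'V960F']
Mutations(Eta) = ['C319D', 'E11I', 'E468M', 'R186I', 'V960F']
Intersection: ['A63K', 'M265W', 'R186I'] ∩ ['C319D', 'E11I', 'E468M', 'R186I', 'V960F'] = ['R186I']

Answer: R186I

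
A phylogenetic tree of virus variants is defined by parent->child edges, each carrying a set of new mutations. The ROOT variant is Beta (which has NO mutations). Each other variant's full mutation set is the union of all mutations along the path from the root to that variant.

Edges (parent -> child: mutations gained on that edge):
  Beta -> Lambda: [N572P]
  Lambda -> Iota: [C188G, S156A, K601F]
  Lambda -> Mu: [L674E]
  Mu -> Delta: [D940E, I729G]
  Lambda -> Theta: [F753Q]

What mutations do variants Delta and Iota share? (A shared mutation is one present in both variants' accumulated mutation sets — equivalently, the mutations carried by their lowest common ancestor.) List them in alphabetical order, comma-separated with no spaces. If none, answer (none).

Answer: N572P

Derivation:
Accumulating mutations along path to Delta:
  At Beta: gained [] -> total []
  At Lambda: gained ['N572P'] -> total ['N572P']
  At Mu: gained ['L674E'] -> total ['L674E', 'N572P']
  At Delta: gained ['D940E', 'I729G'] -> total ['D940E', 'I729G', 'L674E', 'N572P']
Mutations(Delta) = ['D940E', 'I729G', 'L674E', 'N572P']
Accumulating mutations along path to Iota:
  At Beta: gained [] -> total []
  At Lambda: gained ['N572P'] -> total ['N572P']
  At Iota: gained ['C188G', 'S156A', 'K601F'] -> total ['C188G', 'K601F', 'N572P', 'S156A']
Mutations(Iota) = ['C188G', 'K601F', 'N572P', 'S156A']
Intersection: ['D940E', 'I729G', 'L674E', 'N572P'] ∩ ['C188G', 'K601F', 'N572P', 'S156A'] = ['N572P']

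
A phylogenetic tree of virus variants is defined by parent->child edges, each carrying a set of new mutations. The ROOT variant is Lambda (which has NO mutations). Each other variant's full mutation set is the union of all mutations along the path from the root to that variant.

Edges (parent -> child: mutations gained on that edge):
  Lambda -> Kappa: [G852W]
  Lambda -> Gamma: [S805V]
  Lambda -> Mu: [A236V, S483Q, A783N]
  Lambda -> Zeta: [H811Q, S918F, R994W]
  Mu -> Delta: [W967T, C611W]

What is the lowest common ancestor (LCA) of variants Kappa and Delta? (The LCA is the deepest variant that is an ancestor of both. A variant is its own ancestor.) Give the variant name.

Path from root to Kappa: Lambda -> Kappa
  ancestors of Kappa: {Lambda, Kappa}
Path from root to Delta: Lambda -> Mu -> Delta
  ancestors of Delta: {Lambda, Mu, Delta}
Common ancestors: {Lambda}
Walk up from Delta: Delta (not in ancestors of Kappa), Mu (not in ancestors of Kappa), Lambda (in ancestors of Kappa)
Deepest common ancestor (LCA) = Lambda

Answer: Lambda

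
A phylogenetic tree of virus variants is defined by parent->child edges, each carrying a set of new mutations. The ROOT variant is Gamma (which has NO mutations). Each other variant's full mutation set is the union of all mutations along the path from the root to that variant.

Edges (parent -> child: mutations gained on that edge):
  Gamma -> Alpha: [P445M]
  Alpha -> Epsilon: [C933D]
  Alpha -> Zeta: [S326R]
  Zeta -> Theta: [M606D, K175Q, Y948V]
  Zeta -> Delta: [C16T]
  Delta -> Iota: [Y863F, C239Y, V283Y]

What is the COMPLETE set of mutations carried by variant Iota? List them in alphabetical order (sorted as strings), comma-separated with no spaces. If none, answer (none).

Answer: C16T,C239Y,P445M,S326R,V283Y,Y863F

Derivation:
At Gamma: gained [] -> total []
At Alpha: gained ['P445M'] -> total ['P445M']
At Zeta: gained ['S326R'] -> total ['P445M', 'S326R']
At Delta: gained ['C16T'] -> total ['C16T', 'P445M', 'S326R']
At Iota: gained ['Y863F', 'C239Y', 'V283Y'] -> total ['C16T', 'C239Y', 'P445M', 'S326R', 'V283Y', 'Y863F']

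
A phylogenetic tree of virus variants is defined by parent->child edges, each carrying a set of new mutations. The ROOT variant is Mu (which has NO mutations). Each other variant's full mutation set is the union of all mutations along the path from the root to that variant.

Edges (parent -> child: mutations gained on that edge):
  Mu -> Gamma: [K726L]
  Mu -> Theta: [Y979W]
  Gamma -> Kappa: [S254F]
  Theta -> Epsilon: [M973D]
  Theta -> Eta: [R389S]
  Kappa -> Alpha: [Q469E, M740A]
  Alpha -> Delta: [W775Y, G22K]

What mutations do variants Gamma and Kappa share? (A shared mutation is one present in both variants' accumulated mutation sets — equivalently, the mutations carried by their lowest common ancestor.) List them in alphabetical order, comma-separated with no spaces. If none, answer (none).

Answer: K726L

Derivation:
Accumulating mutations along path to Gamma:
  At Mu: gained [] -> total []
  At Gamma: gained ['K726L'] -> total ['K726L']
Mutations(Gamma) = ['K726L']
Accumulating mutations along path to Kappa:
  At Mu: gained [] -> total []
  At Gamma: gained ['K726L'] -> total ['K726L']
  At Kappa: gained ['S254F'] -> total ['K726L', 'S254F']
Mutations(Kappa) = ['K726L', 'S254F']
Intersection: ['K726L'] ∩ ['K726L', 'S254F'] = ['K726L']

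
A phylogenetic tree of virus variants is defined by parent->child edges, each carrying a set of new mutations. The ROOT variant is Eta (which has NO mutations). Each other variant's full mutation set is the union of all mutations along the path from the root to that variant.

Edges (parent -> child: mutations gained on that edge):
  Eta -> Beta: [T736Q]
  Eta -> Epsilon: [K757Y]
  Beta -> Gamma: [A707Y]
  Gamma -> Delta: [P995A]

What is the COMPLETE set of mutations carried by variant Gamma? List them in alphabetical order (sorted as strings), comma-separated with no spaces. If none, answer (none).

Answer: A707Y,T736Q

Derivation:
At Eta: gained [] -> total []
At Beta: gained ['T736Q'] -> total ['T736Q']
At Gamma: gained ['A707Y'] -> total ['A707Y', 'T736Q']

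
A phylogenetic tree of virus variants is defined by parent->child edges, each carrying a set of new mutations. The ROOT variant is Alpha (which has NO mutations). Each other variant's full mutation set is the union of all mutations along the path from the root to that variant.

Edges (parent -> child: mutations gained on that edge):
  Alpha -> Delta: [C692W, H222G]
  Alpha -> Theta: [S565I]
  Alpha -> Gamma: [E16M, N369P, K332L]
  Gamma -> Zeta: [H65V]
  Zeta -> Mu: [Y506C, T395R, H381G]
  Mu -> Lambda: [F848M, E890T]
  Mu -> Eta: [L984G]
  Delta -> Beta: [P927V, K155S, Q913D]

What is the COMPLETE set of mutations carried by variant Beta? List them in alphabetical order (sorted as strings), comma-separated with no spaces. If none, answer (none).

At Alpha: gained [] -> total []
At Delta: gained ['C692W', 'H222G'] -> total ['C692W', 'H222G']
At Beta: gained ['P927V', 'K155S', 'Q913D'] -> total ['C692W', 'H222G', 'K155S', 'P927V', 'Q913D']

Answer: C692W,H222G,K155S,P927V,Q913D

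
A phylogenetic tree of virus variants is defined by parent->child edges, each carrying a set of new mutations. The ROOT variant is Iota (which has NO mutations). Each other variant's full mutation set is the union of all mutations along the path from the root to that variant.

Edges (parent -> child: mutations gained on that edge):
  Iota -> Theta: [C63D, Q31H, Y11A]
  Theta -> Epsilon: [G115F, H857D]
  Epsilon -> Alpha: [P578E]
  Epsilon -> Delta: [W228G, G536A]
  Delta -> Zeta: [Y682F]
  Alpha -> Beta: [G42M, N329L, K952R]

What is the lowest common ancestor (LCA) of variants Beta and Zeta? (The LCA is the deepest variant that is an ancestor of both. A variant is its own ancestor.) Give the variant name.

Answer: Epsilon

Derivation:
Path from root to Beta: Iota -> Theta -> Epsilon -> Alpha -> Beta
  ancestors of Beta: {Iota, Theta, Epsilon, Alpha, Beta}
Path from root to Zeta: Iota -> Theta -> Epsilon -> Delta -> Zeta
  ancestors of Zeta: {Iota, Theta, Epsilon, Delta, Zeta}
Common ancestors: {Iota, Theta, Epsilon}
Walk up from Zeta: Zeta (not in ancestors of Beta), Delta (not in ancestors of Beta), Epsilon (in ancestors of Beta), Theta (in ancestors of Beta), Iota (in ancestors of Beta)
Deepest common ancestor (LCA) = Epsilon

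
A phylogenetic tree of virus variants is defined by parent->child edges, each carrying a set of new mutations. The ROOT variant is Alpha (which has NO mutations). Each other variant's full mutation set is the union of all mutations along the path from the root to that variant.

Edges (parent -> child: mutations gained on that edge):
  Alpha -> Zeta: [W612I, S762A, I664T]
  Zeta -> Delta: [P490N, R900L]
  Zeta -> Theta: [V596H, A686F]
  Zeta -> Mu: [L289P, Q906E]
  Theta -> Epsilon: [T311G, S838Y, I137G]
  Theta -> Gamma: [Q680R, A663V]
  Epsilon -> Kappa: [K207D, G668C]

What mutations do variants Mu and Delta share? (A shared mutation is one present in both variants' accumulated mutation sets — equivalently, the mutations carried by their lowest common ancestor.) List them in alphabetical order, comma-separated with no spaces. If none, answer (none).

Answer: I664T,S762A,W612I

Derivation:
Accumulating mutations along path to Mu:
  At Alpha: gained [] -> total []
  At Zeta: gained ['W612I', 'S762A', 'I664T'] -> total ['I664T', 'S762A', 'W612I']
  At Mu: gained ['L289P', 'Q906E'] -> total ['I664T', 'L289P', 'Q906E', 'S762A', 'W612I']
Mutations(Mu) = ['I664T', 'L289P', 'Q906E', 'S762A', 'W612I']
Accumulating mutations along path to Delta:
  At Alpha: gained [] -> total []
  At Zeta: gained ['W612I', 'S762A', 'I664T'] -> total ['I664T', 'S762A', 'W612I']
  At Delta: gained ['P490N', 'R900L'] -> total ['I664T', 'P490N', 'R900L', 'S762A', 'W612I']
Mutations(Delta) = ['I664T', 'P490N', 'R900L', 'S762A', 'W612I']
Intersection: ['I664T', 'L289P', 'Q906E', 'S762A', 'W612I'] ∩ ['I664T', 'P490N', 'R900L', 'S762A', 'W612I'] = ['I664T', 'S762A', 'W612I']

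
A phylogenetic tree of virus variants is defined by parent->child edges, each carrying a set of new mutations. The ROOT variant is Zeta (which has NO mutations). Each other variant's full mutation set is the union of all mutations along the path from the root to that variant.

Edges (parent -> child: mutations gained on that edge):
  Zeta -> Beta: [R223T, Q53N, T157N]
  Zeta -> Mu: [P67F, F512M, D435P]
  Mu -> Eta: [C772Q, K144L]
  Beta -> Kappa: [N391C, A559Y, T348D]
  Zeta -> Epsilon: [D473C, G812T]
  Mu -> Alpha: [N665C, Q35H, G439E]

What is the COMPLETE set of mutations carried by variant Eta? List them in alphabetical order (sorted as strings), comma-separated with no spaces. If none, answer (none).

Answer: C772Q,D435P,F512M,K144L,P67F

Derivation:
At Zeta: gained [] -> total []
At Mu: gained ['P67F', 'F512M', 'D435P'] -> total ['D435P', 'F512M', 'P67F']
At Eta: gained ['C772Q', 'K144L'] -> total ['C772Q', 'D435P', 'F512M', 'K144L', 'P67F']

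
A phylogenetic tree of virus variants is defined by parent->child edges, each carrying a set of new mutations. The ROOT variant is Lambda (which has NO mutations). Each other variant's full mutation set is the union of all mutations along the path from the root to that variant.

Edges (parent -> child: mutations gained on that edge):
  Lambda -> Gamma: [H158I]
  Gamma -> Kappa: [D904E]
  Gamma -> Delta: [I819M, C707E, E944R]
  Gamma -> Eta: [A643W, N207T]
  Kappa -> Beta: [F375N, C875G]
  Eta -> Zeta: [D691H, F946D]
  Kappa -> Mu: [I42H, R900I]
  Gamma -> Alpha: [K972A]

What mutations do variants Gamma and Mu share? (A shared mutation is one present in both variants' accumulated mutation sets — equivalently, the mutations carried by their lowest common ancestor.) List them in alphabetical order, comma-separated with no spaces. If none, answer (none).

Accumulating mutations along path to Gamma:
  At Lambda: gained [] -> total []
  At Gamma: gained ['H158I'] -> total ['H158I']
Mutations(Gamma) = ['H158I']
Accumulating mutations along path to Mu:
  At Lambda: gained [] -> total []
  At Gamma: gained ['H158I'] -> total ['H158I']
  At Kappa: gained ['D904E'] -> total ['D904E', 'H158I']
  At Mu: gained ['I42H', 'R900I'] -> total ['D904E', 'H158I', 'I42H', 'R900I']
Mutations(Mu) = ['D904E', 'H158I', 'I42H', 'R900I']
Intersection: ['H158I'] ∩ ['D904E', 'H158I', 'I42H', 'R900I'] = ['H158I']

Answer: H158I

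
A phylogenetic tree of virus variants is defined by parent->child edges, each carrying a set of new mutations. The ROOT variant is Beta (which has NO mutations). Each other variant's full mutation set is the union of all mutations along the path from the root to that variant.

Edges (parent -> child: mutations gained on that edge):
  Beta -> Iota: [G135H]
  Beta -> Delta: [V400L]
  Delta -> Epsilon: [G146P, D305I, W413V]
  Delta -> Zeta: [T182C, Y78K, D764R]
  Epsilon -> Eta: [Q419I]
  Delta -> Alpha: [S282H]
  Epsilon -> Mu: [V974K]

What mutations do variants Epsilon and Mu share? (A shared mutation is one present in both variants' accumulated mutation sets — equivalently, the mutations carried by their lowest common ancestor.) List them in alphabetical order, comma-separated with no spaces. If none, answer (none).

Accumulating mutations along path to Epsilon:
  At Beta: gained [] -> total []
  At Delta: gained ['V400L'] -> total ['V400L']
  At Epsilon: gained ['G146P', 'D305I', 'W413V'] -> total ['D305I', 'G146P', 'V400L', 'W413V']
Mutations(Epsilon) = ['D305I', 'G146P', 'V400L', 'W413V']
Accumulating mutations along path to Mu:
  At Beta: gained [] -> total []
  At Delta: gained ['V400L'] -> total ['V400L']
  At Epsilon: gained ['G146P', 'D305I', 'W413V'] -> total ['D305I', 'G146P', 'V400L', 'W413V']
  At Mu: gained ['V974K'] -> total ['D305I', 'G146P', 'V400L', 'V974K', 'W413V']
Mutations(Mu) = ['D305I', 'G146P', 'V400L', 'V974K', 'W413V']
Intersection: ['D305I', 'G146P', 'V400L', 'W413V'] ∩ ['D305I', 'G146P', 'V400L', 'V974K', 'W413V'] = ['D305I', 'G146P', 'V400L', 'W413V']

Answer: D305I,G146P,V400L,W413V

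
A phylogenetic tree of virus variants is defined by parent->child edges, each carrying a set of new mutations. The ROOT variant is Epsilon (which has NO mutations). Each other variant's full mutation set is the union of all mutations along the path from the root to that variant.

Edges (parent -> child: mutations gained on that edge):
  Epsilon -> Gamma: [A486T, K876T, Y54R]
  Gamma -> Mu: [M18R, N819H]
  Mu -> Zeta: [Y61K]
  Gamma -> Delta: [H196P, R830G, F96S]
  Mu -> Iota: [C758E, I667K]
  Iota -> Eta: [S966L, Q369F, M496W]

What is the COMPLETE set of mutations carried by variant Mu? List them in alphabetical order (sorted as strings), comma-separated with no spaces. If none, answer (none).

At Epsilon: gained [] -> total []
At Gamma: gained ['A486T', 'K876T', 'Y54R'] -> total ['A486T', 'K876T', 'Y54R']
At Mu: gained ['M18R', 'N819H'] -> total ['A486T', 'K876T', 'M18R', 'N819H', 'Y54R']

Answer: A486T,K876T,M18R,N819H,Y54R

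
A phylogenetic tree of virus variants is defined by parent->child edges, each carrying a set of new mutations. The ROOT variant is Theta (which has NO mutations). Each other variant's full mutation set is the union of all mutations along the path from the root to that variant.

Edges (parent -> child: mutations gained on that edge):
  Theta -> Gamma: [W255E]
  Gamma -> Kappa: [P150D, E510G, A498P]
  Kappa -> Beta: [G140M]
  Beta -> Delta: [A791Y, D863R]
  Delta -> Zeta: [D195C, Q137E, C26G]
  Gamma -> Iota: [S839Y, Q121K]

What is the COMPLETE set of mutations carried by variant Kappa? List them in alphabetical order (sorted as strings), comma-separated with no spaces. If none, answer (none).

Answer: A498P,E510G,P150D,W255E

Derivation:
At Theta: gained [] -> total []
At Gamma: gained ['W255E'] -> total ['W255E']
At Kappa: gained ['P150D', 'E510G', 'A498P'] -> total ['A498P', 'E510G', 'P150D', 'W255E']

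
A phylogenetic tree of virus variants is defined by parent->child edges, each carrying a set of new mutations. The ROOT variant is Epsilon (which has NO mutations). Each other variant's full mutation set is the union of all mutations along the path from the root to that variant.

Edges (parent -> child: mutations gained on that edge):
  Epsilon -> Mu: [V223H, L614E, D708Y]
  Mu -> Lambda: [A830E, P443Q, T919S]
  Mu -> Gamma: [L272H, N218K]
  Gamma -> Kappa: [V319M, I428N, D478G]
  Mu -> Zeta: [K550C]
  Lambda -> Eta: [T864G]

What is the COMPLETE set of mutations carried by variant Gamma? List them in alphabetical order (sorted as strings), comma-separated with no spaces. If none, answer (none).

At Epsilon: gained [] -> total []
At Mu: gained ['V223H', 'L614E', 'D708Y'] -> total ['D708Y', 'L614E', 'V223H']
At Gamma: gained ['L272H', 'N218K'] -> total ['D708Y', 'L272H', 'L614E', 'N218K', 'V223H']

Answer: D708Y,L272H,L614E,N218K,V223H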